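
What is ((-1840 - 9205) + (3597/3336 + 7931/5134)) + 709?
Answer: -29496665875/2854504 ≈ -10333.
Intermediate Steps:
((-1840 - 9205) + (3597/3336 + 7931/5134)) + 709 = (-11045 + (3597*(1/3336) + 7931*(1/5134))) + 709 = (-11045 + (1199/1112 + 7931/5134)) + 709 = (-11045 + 7487469/2854504) + 709 = -31520509211/2854504 + 709 = -29496665875/2854504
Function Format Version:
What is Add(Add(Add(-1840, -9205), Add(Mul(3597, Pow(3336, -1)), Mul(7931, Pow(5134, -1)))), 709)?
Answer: Rational(-29496665875, 2854504) ≈ -10333.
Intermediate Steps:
Add(Add(Add(-1840, -9205), Add(Mul(3597, Pow(3336, -1)), Mul(7931, Pow(5134, -1)))), 709) = Add(Add(-11045, Add(Mul(3597, Rational(1, 3336)), Mul(7931, Rational(1, 5134)))), 709) = Add(Add(-11045, Add(Rational(1199, 1112), Rational(7931, 5134))), 709) = Add(Add(-11045, Rational(7487469, 2854504)), 709) = Add(Rational(-31520509211, 2854504), 709) = Rational(-29496665875, 2854504)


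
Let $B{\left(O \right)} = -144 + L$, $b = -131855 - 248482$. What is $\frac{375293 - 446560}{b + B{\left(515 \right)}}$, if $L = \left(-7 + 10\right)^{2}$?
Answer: $\frac{71267}{380472} \approx 0.18731$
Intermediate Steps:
$b = -380337$
$L = 9$ ($L = 3^{2} = 9$)
$B{\left(O \right)} = -135$ ($B{\left(O \right)} = -144 + 9 = -135$)
$\frac{375293 - 446560}{b + B{\left(515 \right)}} = \frac{375293 - 446560}{-380337 - 135} = - \frac{71267}{-380472} = \left(-71267\right) \left(- \frac{1}{380472}\right) = \frac{71267}{380472}$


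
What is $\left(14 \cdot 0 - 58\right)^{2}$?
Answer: $3364$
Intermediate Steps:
$\left(14 \cdot 0 - 58\right)^{2} = \left(0 - 58\right)^{2} = \left(-58\right)^{2} = 3364$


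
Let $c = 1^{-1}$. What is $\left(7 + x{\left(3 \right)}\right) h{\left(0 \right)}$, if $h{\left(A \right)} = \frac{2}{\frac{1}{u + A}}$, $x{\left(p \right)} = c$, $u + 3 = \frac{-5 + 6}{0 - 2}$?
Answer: $-56$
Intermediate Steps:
$u = - \frac{7}{2}$ ($u = -3 + \frac{-5 + 6}{0 - 2} = -3 + 1 \frac{1}{-2} = -3 + 1 \left(- \frac{1}{2}\right) = -3 - \frac{1}{2} = - \frac{7}{2} \approx -3.5$)
$c = 1$
$x{\left(p \right)} = 1$
$h{\left(A \right)} = -7 + 2 A$ ($h{\left(A \right)} = \frac{2}{\frac{1}{- \frac{7}{2} + A}} = 2 \left(- \frac{7}{2} + A\right) = -7 + 2 A$)
$\left(7 + x{\left(3 \right)}\right) h{\left(0 \right)} = \left(7 + 1\right) \left(-7 + 2 \cdot 0\right) = 8 \left(-7 + 0\right) = 8 \left(-7\right) = -56$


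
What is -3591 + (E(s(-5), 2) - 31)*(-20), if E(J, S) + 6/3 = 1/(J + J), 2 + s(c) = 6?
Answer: -5867/2 ≈ -2933.5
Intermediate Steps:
s(c) = 4 (s(c) = -2 + 6 = 4)
E(J, S) = -2 + 1/(2*J) (E(J, S) = -2 + 1/(J + J) = -2 + 1/(2*J))
-3591 + (E(s(-5), 2) - 31)*(-20) = -3591 + ((-2 + (1/2)/4) - 31)*(-20) = -3591 + ((-2 + (1/2)*(1/4)) - 31)*(-20) = -3591 + ((-2 + 1/8) - 31)*(-20) = -3591 + (-15/8 - 31)*(-20) = -3591 - 263/8*(-20) = -3591 + 1315/2 = -5867/2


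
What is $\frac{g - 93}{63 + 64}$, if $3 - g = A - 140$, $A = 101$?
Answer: $- \frac{51}{127} \approx -0.40157$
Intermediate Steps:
$g = 42$ ($g = 3 - \left(101 - 140\right) = 3 - -39 = 3 + 39 = 42$)
$\frac{g - 93}{63 + 64} = \frac{42 - 93}{63 + 64} = - \frac{51}{127}$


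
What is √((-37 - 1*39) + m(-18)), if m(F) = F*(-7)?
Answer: 5*√2 ≈ 7.0711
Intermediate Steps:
m(F) = -7*F
√((-37 - 1*39) + m(-18)) = √((-37 - 1*39) - 7*(-18)) = √((-37 - 39) + 126) = √(-76 + 126) = √50 = 5*√2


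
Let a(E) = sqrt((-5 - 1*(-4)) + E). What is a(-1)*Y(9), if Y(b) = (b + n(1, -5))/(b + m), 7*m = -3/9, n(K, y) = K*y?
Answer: 21*I*sqrt(2)/47 ≈ 0.63188*I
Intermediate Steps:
m = -1/21 (m = (-3/9)/7 = (-3*1/9)/7 = (1/7)*(-1/3) = -1/21 ≈ -0.047619)
a(E) = sqrt(-1 + E) (a(E) = sqrt((-5 + 4) + E) = sqrt(-1 + E))
Y(b) = (-5 + b)/(-1/21 + b) (Y(b) = (b + 1*(-5))/(b - 1/21) = (b - 5)/(-1/21 + b) = (-5 + b)/(-1/21 + b))
a(-1)*Y(9) = sqrt(-1 - 1)*(21*(-5 + 9)/(-1 + 21*9)) = sqrt(-2)*(21*4/(-1 + 189)) = (I*sqrt(2))*(21*4/188) = (I*sqrt(2))*(21*(1/188)*4) = (I*sqrt(2))*(21/47) = 21*I*sqrt(2)/47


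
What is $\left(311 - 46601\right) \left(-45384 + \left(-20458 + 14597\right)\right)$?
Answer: $2372131050$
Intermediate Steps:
$\left(311 - 46601\right) \left(-45384 + \left(-20458 + 14597\right)\right) = - 46290 \left(-45384 - 5861\right) = \left(-46290\right) \left(-51245\right) = 2372131050$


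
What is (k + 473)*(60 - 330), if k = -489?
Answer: 4320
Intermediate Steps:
(k + 473)*(60 - 330) = (-489 + 473)*(60 - 330) = -16*(-270) = 4320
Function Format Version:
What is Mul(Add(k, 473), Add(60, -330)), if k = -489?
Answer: 4320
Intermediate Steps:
Mul(Add(k, 473), Add(60, -330)) = Mul(Add(-489, 473), Add(60, -330)) = Mul(-16, -270) = 4320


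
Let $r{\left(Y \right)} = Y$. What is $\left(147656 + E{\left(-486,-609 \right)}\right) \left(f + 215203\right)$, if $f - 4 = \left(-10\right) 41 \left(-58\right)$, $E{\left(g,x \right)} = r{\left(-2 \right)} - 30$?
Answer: $35280216888$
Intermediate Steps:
$E{\left(g,x \right)} = -32$ ($E{\left(g,x \right)} = -2 - 30 = -32$)
$f = 23784$ ($f = 4 + \left(-10\right) 41 \left(-58\right) = 4 - -23780 = 4 + 23780 = 23784$)
$\left(147656 + E{\left(-486,-609 \right)}\right) \left(f + 215203\right) = \left(147656 - 32\right) \left(23784 + 215203\right) = 147624 \cdot 238987 = 35280216888$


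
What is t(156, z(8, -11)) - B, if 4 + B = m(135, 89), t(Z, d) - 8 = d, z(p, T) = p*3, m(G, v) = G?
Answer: -99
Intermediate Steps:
z(p, T) = 3*p
t(Z, d) = 8 + d
B = 131 (B = -4 + 135 = 131)
t(156, z(8, -11)) - B = (8 + 3*8) - 1*131 = (8 + 24) - 131 = 32 - 131 = -99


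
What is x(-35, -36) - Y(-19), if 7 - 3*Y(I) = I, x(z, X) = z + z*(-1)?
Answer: -26/3 ≈ -8.6667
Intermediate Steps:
x(z, X) = 0 (x(z, X) = z - z = 0)
Y(I) = 7/3 - I/3
x(-35, -36) - Y(-19) = 0 - (7/3 - ⅓*(-19)) = 0 - (7/3 + 19/3) = 0 - 1*26/3 = 0 - 26/3 = -26/3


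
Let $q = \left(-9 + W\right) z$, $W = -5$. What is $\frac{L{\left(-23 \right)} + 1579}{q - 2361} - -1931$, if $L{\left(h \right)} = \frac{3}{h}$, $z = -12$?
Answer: $\frac{97361395}{50439} \approx 1930.3$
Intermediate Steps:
$q = 168$ ($q = \left(-9 - 5\right) \left(-12\right) = \left(-14\right) \left(-12\right) = 168$)
$\frac{L{\left(-23 \right)} + 1579}{q - 2361} - -1931 = \frac{\frac{3}{-23} + 1579}{168 - 2361} - -1931 = \frac{3 \left(- \frac{1}{23}\right) + 1579}{-2193} + 1931 = \left(- \frac{3}{23} + 1579\right) \left(- \frac{1}{2193}\right) + 1931 = \frac{36314}{23} \left(- \frac{1}{2193}\right) + 1931 = - \frac{36314}{50439} + 1931 = \frac{97361395}{50439}$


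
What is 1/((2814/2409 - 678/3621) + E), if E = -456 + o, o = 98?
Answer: -969221/346030430 ≈ -0.0028010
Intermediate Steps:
E = -358 (E = -456 + 98 = -358)
1/((2814/2409 - 678/3621) + E) = 1/((2814/2409 - 678/3621) - 358) = 1/((2814*(1/2409) - 678*1/3621) - 358) = 1/((938/803 - 226/1207) - 358) = 1/(950688/969221 - 358) = 1/(-346030430/969221) = -969221/346030430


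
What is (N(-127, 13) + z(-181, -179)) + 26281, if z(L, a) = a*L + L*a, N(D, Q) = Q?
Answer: 91092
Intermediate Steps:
z(L, a) = 2*L*a (z(L, a) = L*a + L*a = 2*L*a)
(N(-127, 13) + z(-181, -179)) + 26281 = (13 + 2*(-181)*(-179)) + 26281 = (13 + 64798) + 26281 = 64811 + 26281 = 91092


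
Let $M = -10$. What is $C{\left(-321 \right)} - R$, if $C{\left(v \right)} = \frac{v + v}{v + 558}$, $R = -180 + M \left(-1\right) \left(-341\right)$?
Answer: $\frac{283396}{79} \approx 3587.3$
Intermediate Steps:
$R = -3590$ ($R = -180 + \left(-10\right) \left(-1\right) \left(-341\right) = -180 + 10 \left(-341\right) = -180 - 3410 = -3590$)
$C{\left(v \right)} = \frac{2 v}{558 + v}$
$C{\left(-321 \right)} - R = 2 \left(-321\right) \frac{1}{558 - 321} - -3590 = 2 \left(-321\right) \frac{1}{237} + 3590 = - \frac{214}{79} + 3590 = \frac{283396}{79}$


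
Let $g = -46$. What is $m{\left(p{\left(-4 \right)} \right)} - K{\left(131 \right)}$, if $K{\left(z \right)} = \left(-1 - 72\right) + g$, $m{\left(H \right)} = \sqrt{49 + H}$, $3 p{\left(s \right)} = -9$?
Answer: $119 + \sqrt{46} \approx 125.78$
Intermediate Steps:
$p{\left(s \right)} = -3$ ($p{\left(s \right)} = \frac{1}{3} \left(-9\right) = -3$)
$K{\left(z \right)} = -119$ ($K{\left(z \right)} = \left(-1 - 72\right) - 46 = -73 - 46 = -119$)
$m{\left(p{\left(-4 \right)} \right)} - K{\left(131 \right)} = \sqrt{49 - 3} - -119 = \sqrt{46} + 119 = 119 + \sqrt{46}$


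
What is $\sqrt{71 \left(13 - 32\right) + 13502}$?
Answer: $\sqrt{12153} \approx 110.24$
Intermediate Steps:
$\sqrt{71 \left(13 - 32\right) + 13502} = \sqrt{71 \left(-19\right) + 13502} = \sqrt{-1349 + 13502} = \sqrt{12153}$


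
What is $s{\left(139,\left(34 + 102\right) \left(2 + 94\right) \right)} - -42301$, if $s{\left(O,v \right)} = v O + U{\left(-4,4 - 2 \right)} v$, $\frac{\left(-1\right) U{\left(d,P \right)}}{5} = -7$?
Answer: $2314045$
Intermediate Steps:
$U{\left(d,P \right)} = 35$ ($U{\left(d,P \right)} = \left(-5\right) \left(-7\right) = 35$)
$s{\left(O,v \right)} = 35 v + O v$ ($s{\left(O,v \right)} = v O + 35 v = O v + 35 v = 35 v + O v$)
$s{\left(139,\left(34 + 102\right) \left(2 + 94\right) \right)} - -42301 = \left(34 + 102\right) \left(2 + 94\right) \left(35 + 139\right) - -42301 = 136 \cdot 96 \cdot 174 + 42301 = 13056 \cdot 174 + 42301 = 2271744 + 42301 = 2314045$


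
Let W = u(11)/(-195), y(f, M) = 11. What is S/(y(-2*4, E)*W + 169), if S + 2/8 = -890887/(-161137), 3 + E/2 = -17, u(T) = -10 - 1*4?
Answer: 663470145/21340339732 ≈ 0.031090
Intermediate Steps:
u(T) = -14 (u(T) = -10 - 4 = -14)
E = -40 (E = -6 + 2*(-17) = -6 - 34 = -40)
W = 14/195 (W = -14/(-195) = -14*(-1/195) = 14/195 ≈ 0.071795)
S = 3402411/644548 (S = -¼ - 890887/(-161137) = -¼ - 890887*(-1/161137) = -¼ + 890887/161137 = 3402411/644548 ≈ 5.2788)
S/(y(-2*4, E)*W + 169) = 3402411/(644548*(11*(14/195) + 169)) = 3402411/(644548*(154/195 + 169)) = 3402411/(644548*(33109/195)) = (3402411/644548)*(195/33109) = 663470145/21340339732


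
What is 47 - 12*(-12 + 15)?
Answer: 11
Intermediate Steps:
47 - 12*(-12 + 15) = 47 - 12*3 = 47 - 36 = 11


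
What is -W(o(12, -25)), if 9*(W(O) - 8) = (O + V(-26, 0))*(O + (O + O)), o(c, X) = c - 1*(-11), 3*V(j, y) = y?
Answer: -553/3 ≈ -184.33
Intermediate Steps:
V(j, y) = y/3
o(c, X) = 11 + c (o(c, X) = c + 11 = 11 + c)
W(O) = 8 + O**2/3 (W(O) = 8 + ((O + (1/3)*0)*(O + (O + O)))/9 = 8 + ((O + 0)*(O + 2*O))/9 = 8 + (O*(3*O))/9 = 8 + (3*O**2)/9 = 8 + O**2/3)
-W(o(12, -25)) = -(8 + (11 + 12)**2/3) = -(8 + (1/3)*23**2) = -(8 + (1/3)*529) = -(8 + 529/3) = -1*553/3 = -553/3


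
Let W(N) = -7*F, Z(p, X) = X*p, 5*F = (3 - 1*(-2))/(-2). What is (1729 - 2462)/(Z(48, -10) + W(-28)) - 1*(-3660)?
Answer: 3489446/953 ≈ 3661.5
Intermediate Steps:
F = -1/2 (F = ((3 - 1*(-2))/(-2))/5 = ((3 + 2)*(-1/2))/5 = (5*(-1/2))/5 = (1/5)*(-5/2) = -1/2 ≈ -0.50000)
W(N) = 7/2 (W(N) = -7*(-1/2) = 7/2)
(1729 - 2462)/(Z(48, -10) + W(-28)) - 1*(-3660) = (1729 - 2462)/(-10*48 + 7/2) - 1*(-3660) = -733/(-480 + 7/2) + 3660 = -733/(-953/2) + 3660 = -733*(-2/953) + 3660 = 1466/953 + 3660 = 3489446/953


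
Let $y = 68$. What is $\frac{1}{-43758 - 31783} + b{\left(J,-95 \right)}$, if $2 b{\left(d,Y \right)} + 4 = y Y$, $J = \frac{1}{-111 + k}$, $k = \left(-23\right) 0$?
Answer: $- \frac{244148513}{75541} \approx -3232.0$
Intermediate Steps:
$k = 0$
$J = - \frac{1}{111}$ ($J = \frac{1}{-111 + 0} = \frac{1}{-111} = - \frac{1}{111} \approx -0.009009$)
$b{\left(d,Y \right)} = -2 + 34 Y$ ($b{\left(d,Y \right)} = -2 + \frac{68 Y}{2} = -2 + 34 Y$)
$\frac{1}{-43758 - 31783} + b{\left(J,-95 \right)} = \frac{1}{-43758 - 31783} + \left(-2 + 34 \left(-95\right)\right) = \frac{1}{-75541} - 3232 = - \frac{1}{75541} - 3232 = - \frac{244148513}{75541}$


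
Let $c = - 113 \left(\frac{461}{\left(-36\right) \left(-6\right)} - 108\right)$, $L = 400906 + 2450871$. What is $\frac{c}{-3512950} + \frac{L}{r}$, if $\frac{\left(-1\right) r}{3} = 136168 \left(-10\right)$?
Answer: $\frac{560772077534}{807217946325} \approx 0.6947$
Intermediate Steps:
$r = 4085040$ ($r = - 3 \cdot 136168 \left(-10\right) = \left(-3\right) \left(-1361680\right) = 4085040$)
$L = 2851777$
$c = \frac{2583971}{216}$ ($c = - 113 \left(\frac{461}{216} - 108\right) = \left(-113\right) \left(- \frac{22867}{216}\right) = \frac{2583971}{216} \approx 11963.0$)
$\frac{c}{-3512950} + \frac{L}{r} = \frac{2583971}{216 \left(-3512950\right)} + \frac{2851777}{4085040} = \frac{2583971}{216} \left(- \frac{1}{3512950}\right) + 2851777 \cdot \frac{1}{4085040} = - \frac{2583971}{758797200} + \frac{2851777}{4085040} = \frac{560772077534}{807217946325}$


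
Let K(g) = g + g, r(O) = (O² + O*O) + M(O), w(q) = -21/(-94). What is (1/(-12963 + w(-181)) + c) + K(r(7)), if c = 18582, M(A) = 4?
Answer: 22890759692/1218501 ≈ 18786.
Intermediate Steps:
w(q) = 21/94 (w(q) = -21*(-1/94) = 21/94)
r(O) = 4 + 2*O² (r(O) = (O² + O*O) + 4 = (O² + O²) + 4 = 2*O² + 4 = 4 + 2*O²)
K(g) = 2*g
(1/(-12963 + w(-181)) + c) + K(r(7)) = (1/(-12963 + 21/94) + 18582) + 2*(4 + 2*7²) = (1/(-1218501/94) + 18582) + 2*(4 + 2*49) = (-94/1218501 + 18582) + 2*(4 + 98) = 22642185488/1218501 + 2*102 = 22642185488/1218501 + 204 = 22890759692/1218501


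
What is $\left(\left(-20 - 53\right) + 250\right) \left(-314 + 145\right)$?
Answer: $-29913$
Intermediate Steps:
$\left(\left(-20 - 53\right) + 250\right) \left(-314 + 145\right) = \left(-73 + 250\right) \left(-169\right) = 177 \left(-169\right) = -29913$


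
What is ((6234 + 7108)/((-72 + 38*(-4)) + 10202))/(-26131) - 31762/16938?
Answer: -98591604818/52575374151 ≈ -1.8752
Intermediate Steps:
((6234 + 7108)/((-72 + 38*(-4)) + 10202))/(-26131) - 31762/16938 = (13342/((-72 - 152) + 10202))*(-1/26131) - 31762*1/16938 = (13342/(-224 + 10202))*(-1/26131) - 15881/8469 = (13342/9978)*(-1/26131) - 15881/8469 = (13342*(1/9978))*(-1/26131) - 15881/8469 = (6671/4989)*(-1/26131) - 15881/8469 = -953/18623937 - 15881/8469 = -98591604818/52575374151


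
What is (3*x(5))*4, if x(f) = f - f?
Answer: 0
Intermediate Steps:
x(f) = 0
(3*x(5))*4 = (3*0)*4 = 0*4 = 0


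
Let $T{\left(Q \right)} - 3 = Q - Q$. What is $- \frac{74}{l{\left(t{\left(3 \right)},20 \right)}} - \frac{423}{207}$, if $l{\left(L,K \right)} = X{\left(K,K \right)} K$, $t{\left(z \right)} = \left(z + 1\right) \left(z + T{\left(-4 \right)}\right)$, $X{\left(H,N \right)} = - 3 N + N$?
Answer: $- \frac{17949}{9200} \approx -1.951$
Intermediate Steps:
$T{\left(Q \right)} = 3$ ($T{\left(Q \right)} = 3 + \left(Q - Q\right) = 3 + 0 = 3$)
$X{\left(H,N \right)} = - 2 N$
$t{\left(z \right)} = \left(1 + z\right) \left(3 + z\right)$ ($t{\left(z \right)} = \left(z + 1\right) \left(z + 3\right) = \left(1 + z\right) \left(3 + z\right)$)
$l{\left(L,K \right)} = - 2 K^{2}$ ($l{\left(L,K \right)} = - 2 K K = - 2 K^{2}$)
$- \frac{74}{l{\left(t{\left(3 \right)},20 \right)}} - \frac{423}{207} = - \frac{74}{\left(-2\right) 20^{2}} - \frac{423}{207} = - \frac{74}{\left(-2\right) 400} - \frac{47}{23} = - \frac{74}{-800} - \frac{47}{23} = \left(-74\right) \left(- \frac{1}{800}\right) - \frac{47}{23} = \frac{37}{400} - \frac{47}{23} = - \frac{17949}{9200}$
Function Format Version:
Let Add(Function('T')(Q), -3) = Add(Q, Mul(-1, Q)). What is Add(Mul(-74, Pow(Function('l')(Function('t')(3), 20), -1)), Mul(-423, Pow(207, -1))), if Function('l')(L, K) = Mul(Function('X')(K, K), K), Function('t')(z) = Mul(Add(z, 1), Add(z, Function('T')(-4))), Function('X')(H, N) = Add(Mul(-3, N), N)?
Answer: Rational(-17949, 9200) ≈ -1.9510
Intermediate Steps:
Function('T')(Q) = 3 (Function('T')(Q) = Add(3, Add(Q, Mul(-1, Q))) = Add(3, 0) = 3)
Function('X')(H, N) = Mul(-2, N)
Function('t')(z) = Mul(Add(1, z), Add(3, z)) (Function('t')(z) = Mul(Add(z, 1), Add(z, 3)) = Mul(Add(1, z), Add(3, z)))
Function('l')(L, K) = Mul(-2, Pow(K, 2)) (Function('l')(L, K) = Mul(Mul(-2, K), K) = Mul(-2, Pow(K, 2)))
Add(Mul(-74, Pow(Function('l')(Function('t')(3), 20), -1)), Mul(-423, Pow(207, -1))) = Add(Mul(-74, Pow(Mul(-2, Pow(20, 2)), -1)), Mul(-423, Pow(207, -1))) = Add(Mul(-74, Pow(Mul(-2, 400), -1)), Mul(-423, Rational(1, 207))) = Add(Mul(-74, Pow(-800, -1)), Rational(-47, 23)) = Add(Mul(-74, Rational(-1, 800)), Rational(-47, 23)) = Add(Rational(37, 400), Rational(-47, 23)) = Rational(-17949, 9200)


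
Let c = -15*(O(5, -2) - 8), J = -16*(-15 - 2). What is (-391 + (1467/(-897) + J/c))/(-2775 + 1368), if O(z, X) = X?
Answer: 8764186/31551975 ≈ 0.27777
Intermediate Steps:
J = 272 (J = -16*(-17) = 272)
c = 150 (c = -15*(-2 - 8) = -15*(-10) = 150)
(-391 + (1467/(-897) + J/c))/(-2775 + 1368) = (-391 + (1467/(-897) + 272/150))/(-2775 + 1368) = (-391 + (1467*(-1/897) + 272*(1/150)))/(-1407) = (-391 + (-489/299 + 136/75))*(-1/1407) = (-391 + 3989/22425)*(-1/1407) = -8764186/22425*(-1/1407) = 8764186/31551975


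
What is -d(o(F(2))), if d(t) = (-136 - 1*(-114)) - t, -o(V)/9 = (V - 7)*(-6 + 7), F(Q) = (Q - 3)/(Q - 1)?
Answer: 94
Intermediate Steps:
F(Q) = (-3 + Q)/(-1 + Q)
o(V) = 63 - 9*V (o(V) = -9*(V - 7)*(-6 + 7) = -9*(-7 + V) = 63 - 9*V)
d(t) = -22 - t (d(t) = (-136 + 114) - t = -22 - t)
-d(o(F(2))) = -(-22 - (63 - 9*(-3 + 2)/(-1 + 2))) = -(-22 - (63 - 9*(-1)/1)) = -(-22 - (63 - 9*(-1))) = -(-22 - (63 + 9)) = -(-22 - 1*72) = -(-22 - 72) = -1*(-94) = 94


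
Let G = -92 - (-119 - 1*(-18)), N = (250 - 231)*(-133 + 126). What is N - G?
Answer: -142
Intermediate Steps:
N = -133 (N = 19*(-7) = -133)
G = 9 (G = -92 - (-119 + 18) = -92 - 1*(-101) = -92 + 101 = 9)
N - G = -133 - 1*9 = -133 - 9 = -142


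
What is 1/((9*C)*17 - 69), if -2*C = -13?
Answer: 2/1851 ≈ 0.0010805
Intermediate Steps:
C = 13/2 (C = -1/2*(-13) = 13/2 ≈ 6.5000)
1/((9*C)*17 - 69) = 1/((9*(13/2))*17 - 69) = 1/((117/2)*17 - 69) = 1/(1989/2 - 69) = 1/(1851/2) = 2/1851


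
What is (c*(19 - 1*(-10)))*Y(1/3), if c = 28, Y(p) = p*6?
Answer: 1624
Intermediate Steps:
Y(p) = 6*p
(c*(19 - 1*(-10)))*Y(1/3) = (28*(19 - 1*(-10)))*(6*(1/3)) = (28*(19 + 10))*(6*(1*(1/3))) = (28*29)*(6*(1/3)) = 812*2 = 1624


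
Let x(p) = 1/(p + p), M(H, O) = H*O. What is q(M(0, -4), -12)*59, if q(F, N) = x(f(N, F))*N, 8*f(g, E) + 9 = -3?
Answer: 236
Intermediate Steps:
f(g, E) = -3/2 (f(g, E) = -9/8 + (1/8)*(-3) = -9/8 - 3/8 = -3/2)
x(p) = 1/(2*p)
q(F, N) = -N/3 (q(F, N) = (1/(2*(-3/2)))*N = ((1/2)*(-2/3))*N = -N/3)
q(M(0, -4), -12)*59 = -1/3*(-12)*59 = 4*59 = 236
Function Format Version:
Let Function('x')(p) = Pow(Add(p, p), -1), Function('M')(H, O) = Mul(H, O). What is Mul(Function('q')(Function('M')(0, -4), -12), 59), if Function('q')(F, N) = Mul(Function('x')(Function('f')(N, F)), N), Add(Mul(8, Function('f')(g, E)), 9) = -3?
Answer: 236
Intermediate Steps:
Function('f')(g, E) = Rational(-3, 2) (Function('f')(g, E) = Add(Rational(-9, 8), Mul(Rational(1, 8), -3)) = Add(Rational(-9, 8), Rational(-3, 8)) = Rational(-3, 2))
Function('x')(p) = Mul(Rational(1, 2), Pow(p, -1)) (Function('x')(p) = Pow(Mul(2, p), -1) = Mul(Rational(1, 2), Pow(p, -1)))
Function('q')(F, N) = Mul(Rational(-1, 3), N) (Function('q')(F, N) = Mul(Mul(Rational(1, 2), Pow(Rational(-3, 2), -1)), N) = Mul(Mul(Rational(1, 2), Rational(-2, 3)), N) = Mul(Rational(-1, 3), N))
Mul(Function('q')(Function('M')(0, -4), -12), 59) = Mul(Mul(Rational(-1, 3), -12), 59) = Mul(4, 59) = 236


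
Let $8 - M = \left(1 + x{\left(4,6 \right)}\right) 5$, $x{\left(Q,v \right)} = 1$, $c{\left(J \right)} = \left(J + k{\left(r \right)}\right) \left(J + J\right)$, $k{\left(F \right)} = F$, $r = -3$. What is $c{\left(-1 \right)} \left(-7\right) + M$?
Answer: $-58$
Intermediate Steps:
$c{\left(J \right)} = 2 J \left(-3 + J\right)$ ($c{\left(J \right)} = \left(J - 3\right) \left(J + J\right) = \left(-3 + J\right) 2 J = 2 J \left(-3 + J\right)$)
$M = -2$ ($M = 8 - \left(1 + 1\right) 5 = 8 - 2 \cdot 5 = 8 - 10 = -2$)
$c{\left(-1 \right)} \left(-7\right) + M = 2 \left(-1\right) \left(-3 - 1\right) \left(-7\right) - 2 = 2 \left(-1\right) \left(-4\right) \left(-7\right) - 2 = 8 \left(-7\right) - 2 = -56 - 2 = -58$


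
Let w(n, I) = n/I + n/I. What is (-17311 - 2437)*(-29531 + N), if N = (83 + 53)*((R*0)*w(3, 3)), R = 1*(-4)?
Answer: 583178188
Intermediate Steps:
R = -4
w(n, I) = 2*n/I
N = 0 (N = (83 + 53)*((-4*0)*(2*3/3)) = 136*(0*(2*3*(1/3))) = 136*(0*2) = 136*0 = 0)
(-17311 - 2437)*(-29531 + N) = (-17311 - 2437)*(-29531 + 0) = -19748*(-29531) = 583178188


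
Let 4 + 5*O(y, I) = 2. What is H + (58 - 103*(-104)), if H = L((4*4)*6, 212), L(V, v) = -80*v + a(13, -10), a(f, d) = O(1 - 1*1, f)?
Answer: -30952/5 ≈ -6190.4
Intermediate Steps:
O(y, I) = -⅖ (O(y, I) = -⅘ + (⅕)*2 = -⅘ + ⅖ = -⅖)
a(f, d) = -⅖
L(V, v) = -⅖ - 80*v (L(V, v) = -80*v - ⅖ = -⅖ - 80*v)
H = -84802/5 (H = -⅖ - 80*212 = -⅖ - 16960 = -84802/5 ≈ -16960.)
H + (58 - 103*(-104)) = -84802/5 + (58 - 103*(-104)) = -84802/5 + (58 + 10712) = -84802/5 + 10770 = -30952/5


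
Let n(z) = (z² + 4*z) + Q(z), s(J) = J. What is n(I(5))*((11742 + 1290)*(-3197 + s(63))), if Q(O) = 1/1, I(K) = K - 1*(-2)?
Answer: -3185698464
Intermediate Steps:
I(K) = 2 + K (I(K) = K + 2 = 2 + K)
Q(O) = 1
n(z) = 1 + z² + 4*z (n(z) = (z² + 4*z) + 1 = 1 + z² + 4*z)
n(I(5))*((11742 + 1290)*(-3197 + s(63))) = (1 + (2 + 5)² + 4*(2 + 5))*((11742 + 1290)*(-3197 + 63)) = (1 + 7² + 4*7)*(13032*(-3134)) = (1 + 49 + 28)*(-40842288) = 78*(-40842288) = -3185698464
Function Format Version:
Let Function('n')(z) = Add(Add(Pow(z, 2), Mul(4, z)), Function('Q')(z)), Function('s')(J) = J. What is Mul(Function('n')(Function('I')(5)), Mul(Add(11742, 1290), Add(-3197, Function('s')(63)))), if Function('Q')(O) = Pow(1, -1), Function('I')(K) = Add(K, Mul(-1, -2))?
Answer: -3185698464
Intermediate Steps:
Function('I')(K) = Add(2, K) (Function('I')(K) = Add(K, 2) = Add(2, K))
Function('Q')(O) = 1
Function('n')(z) = Add(1, Pow(z, 2), Mul(4, z)) (Function('n')(z) = Add(Add(Pow(z, 2), Mul(4, z)), 1) = Add(1, Pow(z, 2), Mul(4, z)))
Mul(Function('n')(Function('I')(5)), Mul(Add(11742, 1290), Add(-3197, Function('s')(63)))) = Mul(Add(1, Pow(Add(2, 5), 2), Mul(4, Add(2, 5))), Mul(Add(11742, 1290), Add(-3197, 63))) = Mul(Add(1, Pow(7, 2), Mul(4, 7)), Mul(13032, -3134)) = Mul(Add(1, 49, 28), -40842288) = Mul(78, -40842288) = -3185698464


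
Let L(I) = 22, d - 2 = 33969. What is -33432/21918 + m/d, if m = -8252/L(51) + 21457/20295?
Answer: -3869297702029/2518529598585 ≈ -1.5363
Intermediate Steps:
d = 33971 (d = 2 + 33969 = 33971)
m = -7591013/20295 (m = -8252/22 + 21457/20295 = -8252*1/22 + 21457*(1/20295) = -4126/11 + 21457/20295 = -7591013/20295 ≈ -374.03)
-33432/21918 + m/d = -33432/21918 - 7591013/20295/33971 = -33432*1/21918 - 7591013/20295*1/33971 = -5572/3653 - 7591013/689441445 = -3869297702029/2518529598585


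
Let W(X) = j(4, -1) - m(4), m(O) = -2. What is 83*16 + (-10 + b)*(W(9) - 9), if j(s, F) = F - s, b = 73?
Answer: 572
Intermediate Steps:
W(X) = -3 (W(X) = (-1 - 1*4) - 1*(-2) = (-1 - 4) + 2 = -5 + 2 = -3)
83*16 + (-10 + b)*(W(9) - 9) = 83*16 + (-10 + 73)*(-3 - 9) = 1328 + 63*(-12) = 1328 - 756 = 572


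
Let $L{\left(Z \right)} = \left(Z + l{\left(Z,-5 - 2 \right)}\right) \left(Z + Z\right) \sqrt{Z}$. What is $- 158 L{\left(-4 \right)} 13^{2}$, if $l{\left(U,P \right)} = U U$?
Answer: $5126784 i \approx 5.1268 \cdot 10^{6} i$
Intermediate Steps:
$l{\left(U,P \right)} = U^{2}$
$L{\left(Z \right)} = 2 Z^{\frac{3}{2}} \left(Z + Z^{2}\right)$ ($L{\left(Z \right)} = \left(Z + Z^{2}\right) \left(Z + Z\right) \sqrt{Z} = \left(Z + Z^{2}\right) 2 Z \sqrt{Z} = 2 Z \left(Z + Z^{2}\right) \sqrt{Z} = 2 Z^{\frac{3}{2}} \left(Z + Z^{2}\right)$)
$- 158 L{\left(-4 \right)} 13^{2} = - 158 \cdot 2 \left(-4\right)^{\frac{5}{2}} \left(1 - 4\right) 13^{2} = - 158 \cdot 2 \cdot 32 i \left(-3\right) 169 = - 158 \left(- 192 i\right) 169 = 30336 i 169 = 5126784 i$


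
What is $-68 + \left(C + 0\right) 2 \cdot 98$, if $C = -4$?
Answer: $-852$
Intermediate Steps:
$-68 + \left(C + 0\right) 2 \cdot 98 = -68 + \left(-4 + 0\right) 2 \cdot 98 = -68 + \left(-4\right) 2 \cdot 98 = -68 - 784 = -852$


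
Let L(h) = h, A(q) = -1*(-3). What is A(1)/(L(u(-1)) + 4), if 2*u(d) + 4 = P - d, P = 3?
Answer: 3/4 ≈ 0.75000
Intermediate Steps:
A(q) = 3
u(d) = -1/2 - d/2 (u(d) = -2 + (3 - d)/2 = -2 + (3/2 - d/2) = -1/2 - d/2)
A(1)/(L(u(-1)) + 4) = 3/((-1/2 - 1/2*(-1)) + 4) = 3/((-1/2 + 1/2) + 4) = 3/(0 + 4) = 3/4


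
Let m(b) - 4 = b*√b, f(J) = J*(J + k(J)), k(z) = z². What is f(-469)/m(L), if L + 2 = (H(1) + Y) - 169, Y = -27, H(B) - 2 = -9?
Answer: -411766992/8615141 - 21103058340*I*√205/8615141 ≈ -47.796 - 35072.0*I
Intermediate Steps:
H(B) = -7 (H(B) = 2 - 9 = -7)
f(J) = J*(J + J²)
L = -205 (L = -2 + ((-7 - 27) - 169) = -2 + (-34 - 169) = -2 - 203 = -205)
m(b) = 4 + b^(3/2) (m(b) = 4 + b*√b = 4 + b^(3/2))
f(-469)/m(L) = ((-469)²*(1 - 469))/(4 + (-205)^(3/2)) = (219961*(-468))/(4 - 205*I*√205) = -102941748/(4 - 205*I*√205)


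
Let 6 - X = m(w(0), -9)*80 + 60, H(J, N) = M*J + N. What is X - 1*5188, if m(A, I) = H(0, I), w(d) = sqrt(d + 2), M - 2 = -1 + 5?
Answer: -4522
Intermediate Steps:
M = 6 (M = 2 + (-1 + 5) = 2 + 4 = 6)
w(d) = sqrt(2 + d)
H(J, N) = N + 6*J (H(J, N) = 6*J + N = N + 6*J)
m(A, I) = I (m(A, I) = I + 6*0 = I + 0 = I)
X = 666 (X = 6 - (-9*80 + 60) = 6 - (-720 + 60) = 6 - 1*(-660) = 6 + 660 = 666)
X - 1*5188 = 666 - 1*5188 = 666 - 5188 = -4522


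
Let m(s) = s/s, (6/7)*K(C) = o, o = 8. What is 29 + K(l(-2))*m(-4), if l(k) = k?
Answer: 115/3 ≈ 38.333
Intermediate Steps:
K(C) = 28/3 (K(C) = (7/6)*8 = 28/3)
m(s) = 1
29 + K(l(-2))*m(-4) = 29 + (28/3)*1 = 29 + 28/3 = 115/3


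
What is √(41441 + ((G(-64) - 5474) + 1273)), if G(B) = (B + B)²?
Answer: 2*√13406 ≈ 231.57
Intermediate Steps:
G(B) = 4*B² (G(B) = (2*B)² = 4*B²)
√(41441 + ((G(-64) - 5474) + 1273)) = √(41441 + ((4*(-64)² - 5474) + 1273)) = √(41441 + ((4*4096 - 5474) + 1273)) = √(41441 + ((16384 - 5474) + 1273)) = √(41441 + (10910 + 1273)) = √(41441 + 12183) = √53624 = 2*√13406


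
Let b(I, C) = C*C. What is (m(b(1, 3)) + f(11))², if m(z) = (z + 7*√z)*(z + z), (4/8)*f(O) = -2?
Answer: 287296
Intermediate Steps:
f(O) = -4 (f(O) = 2*(-2) = -4)
b(I, C) = C²
m(z) = 2*z*(z + 7*√z) (m(z) = (z + 7*√z)*(2*z) = 2*z*(z + 7*√z))
(m(b(1, 3)) + f(11))² = ((2*(3²)² + 14*(3²)^(3/2)) - 4)² = ((2*9² + 14*9^(3/2)) - 4)² = ((2*81 + 14*27) - 4)² = ((162 + 378) - 4)² = (540 - 4)² = 536² = 287296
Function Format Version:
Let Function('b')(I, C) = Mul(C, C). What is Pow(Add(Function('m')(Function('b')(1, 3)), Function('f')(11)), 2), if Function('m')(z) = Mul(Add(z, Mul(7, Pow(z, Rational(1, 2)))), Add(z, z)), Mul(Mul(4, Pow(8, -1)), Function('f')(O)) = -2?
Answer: 287296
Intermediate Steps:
Function('f')(O) = -4 (Function('f')(O) = Mul(2, -2) = -4)
Function('b')(I, C) = Pow(C, 2)
Function('m')(z) = Mul(2, z, Add(z, Mul(7, Pow(z, Rational(1, 2))))) (Function('m')(z) = Mul(Add(z, Mul(7, Pow(z, Rational(1, 2)))), Mul(2, z)) = Mul(2, z, Add(z, Mul(7, Pow(z, Rational(1, 2))))))
Pow(Add(Function('m')(Function('b')(1, 3)), Function('f')(11)), 2) = Pow(Add(Add(Mul(2, Pow(Pow(3, 2), 2)), Mul(14, Pow(Pow(3, 2), Rational(3, 2)))), -4), 2) = Pow(Add(Add(Mul(2, Pow(9, 2)), Mul(14, Pow(9, Rational(3, 2)))), -4), 2) = Pow(Add(Add(Mul(2, 81), Mul(14, 27)), -4), 2) = Pow(Add(Add(162, 378), -4), 2) = Pow(Add(540, -4), 2) = Pow(536, 2) = 287296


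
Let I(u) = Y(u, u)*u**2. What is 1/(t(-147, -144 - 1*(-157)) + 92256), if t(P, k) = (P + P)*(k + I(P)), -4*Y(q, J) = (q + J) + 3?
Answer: -2/924191325 ≈ -2.1641e-9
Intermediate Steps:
Y(q, J) = -3/4 - J/4 - q/4 (Y(q, J) = -((q + J) + 3)/4 = -((J + q) + 3)/4 = -(3 + J + q)/4 = -3/4 - J/4 - q/4)
I(u) = u**2*(-3/4 - u/2) (I(u) = (-3/4 - u/4 - u/4)*u**2 = (-3/4 - u/2)*u**2 = u**2*(-3/4 - u/2))
t(P, k) = 2*P*(k + P**2*(-3 - 2*P)/4) (t(P, k) = (P + P)*(k + P**2*(-3 - 2*P)/4) = (2*P)*(k + P**2*(-3 - 2*P)/4) = 2*P*(k + P**2*(-3 - 2*P)/4))
1/(t(-147, -144 - 1*(-157)) + 92256) = 1/(-147*(-1*(-147)**3 + 2*(-144 - 1*(-157)) - 3/2*(-147)**2) + 92256) = 1/(-147*(-1*(-3176523) + 2*(-144 + 157) - 3/2*21609) + 92256) = 1/(-147*(3176523 + 2*13 - 64827/2) + 92256) = 1/(-147*(3176523 + 26 - 64827/2) + 92256) = 1/(-147*6288271/2 + 92256) = 1/(-924375837/2 + 92256) = 1/(-924191325/2) = -2/924191325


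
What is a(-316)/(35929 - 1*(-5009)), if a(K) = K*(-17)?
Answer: 2686/20469 ≈ 0.13122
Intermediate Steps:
a(K) = -17*K
a(-316)/(35929 - 1*(-5009)) = (-17*(-316))/(35929 - 1*(-5009)) = 5372/(35929 + 5009) = 5372/40938 = 5372*(1/40938) = 2686/20469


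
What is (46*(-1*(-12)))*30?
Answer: 16560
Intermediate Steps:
(46*(-1*(-12)))*30 = (46*12)*30 = 552*30 = 16560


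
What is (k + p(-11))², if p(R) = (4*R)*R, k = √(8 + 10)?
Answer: 234274 + 2904*√2 ≈ 2.3838e+5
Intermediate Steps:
k = 3*√2 (k = √18 = 3*√2 ≈ 4.2426)
p(R) = 4*R²
(k + p(-11))² = (3*√2 + 4*(-11)²)² = (3*√2 + 4*121)² = (3*√2 + 484)² = (484 + 3*√2)²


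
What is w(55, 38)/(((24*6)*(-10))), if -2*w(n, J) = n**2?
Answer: 605/576 ≈ 1.0503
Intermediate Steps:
w(n, J) = -n**2/2
w(55, 38)/(((24*6)*(-10))) = (-1/2*55**2)/(((24*6)*(-10))) = (-1/2*3025)/((144*(-10))) = -3025/2/(-1440) = -3025/2*(-1/1440) = 605/576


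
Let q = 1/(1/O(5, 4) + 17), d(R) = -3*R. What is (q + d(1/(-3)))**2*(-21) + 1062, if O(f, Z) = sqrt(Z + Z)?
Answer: 5546101545/5340721 + 205548*sqrt(2)/5340721 ≈ 1038.5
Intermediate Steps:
O(f, Z) = sqrt(2)*sqrt(Z) (O(f, Z) = sqrt(2*Z) = sqrt(2)*sqrt(Z))
q = 1/(17 + sqrt(2)/4) (q = 1/(1/(sqrt(2)*sqrt(4)) + 17) = 1/(1/(sqrt(2)*2) + 17) = 1/(1/(2*sqrt(2)) + 17) = 1/(sqrt(2)/4 + 17) = 1/(17 + sqrt(2)/4) ≈ 0.057625)
(q + d(1/(-3)))**2*(-21) + 1062 = ((136/2311 - 2*sqrt(2)/2311) - 3/(-3))**2*(-21) + 1062 = ((136/2311 - 2*sqrt(2)/2311) - 3*(-1/3))**2*(-21) + 1062 = ((136/2311 - 2*sqrt(2)/2311) + 1)**2*(-21) + 1062 = (2447/2311 - 2*sqrt(2)/2311)**2*(-21) + 1062 = -21*(2447/2311 - 2*sqrt(2)/2311)**2 + 1062 = 1062 - 21*(2447/2311 - 2*sqrt(2)/2311)**2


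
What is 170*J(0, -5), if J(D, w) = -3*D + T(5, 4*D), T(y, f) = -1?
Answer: -170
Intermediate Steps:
J(D, w) = -1 - 3*D (J(D, w) = -3*D - 1 = -1 - 3*D)
170*J(0, -5) = 170*(-1 - 3*0) = 170*(-1 + 0) = 170*(-1) = -170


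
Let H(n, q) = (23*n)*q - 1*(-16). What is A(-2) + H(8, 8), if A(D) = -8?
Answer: 1480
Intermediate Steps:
H(n, q) = 16 + 23*n*q (H(n, q) = 23*n*q + 16 = 16 + 23*n*q)
A(-2) + H(8, 8) = -8 + (16 + 23*8*8) = -8 + (16 + 1472) = -8 + 1488 = 1480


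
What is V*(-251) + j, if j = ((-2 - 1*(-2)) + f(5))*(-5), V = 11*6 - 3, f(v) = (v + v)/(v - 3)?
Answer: -15838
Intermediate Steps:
f(v) = 2*v/(-3 + v) (f(v) = (2*v)/(-3 + v) = 2*v/(-3 + v))
V = 63 (V = 66 - 3 = 63)
j = -25 (j = ((-2 - 1*(-2)) + 2*5/(-3 + 5))*(-5) = ((-2 + 2) + 2*5/2)*(-5) = (0 + 2*5*(1/2))*(-5) = (0 + 5)*(-5) = 5*(-5) = -25)
V*(-251) + j = 63*(-251) - 25 = -15813 - 25 = -15838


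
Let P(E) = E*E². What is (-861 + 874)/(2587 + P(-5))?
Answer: 13/2462 ≈ 0.0052803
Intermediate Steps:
P(E) = E³
(-861 + 874)/(2587 + P(-5)) = (-861 + 874)/(2587 + (-5)³) = 13/(2587 - 125) = 13/2462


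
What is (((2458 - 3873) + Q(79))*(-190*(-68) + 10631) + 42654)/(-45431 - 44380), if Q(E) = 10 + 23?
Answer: 32504828/89811 ≈ 361.92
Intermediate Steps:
Q(E) = 33
(((2458 - 3873) + Q(79))*(-190*(-68) + 10631) + 42654)/(-45431 - 44380) = (((2458 - 3873) + 33)*(-190*(-68) + 10631) + 42654)/(-45431 - 44380) = ((-1415 + 33)*(12920 + 10631) + 42654)/(-89811) = (-1382*23551 + 42654)*(-1/89811) = (-32547482 + 42654)*(-1/89811) = -32504828*(-1/89811) = 32504828/89811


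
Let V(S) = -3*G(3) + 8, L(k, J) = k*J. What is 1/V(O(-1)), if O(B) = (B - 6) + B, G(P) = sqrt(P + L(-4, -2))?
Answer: -8/35 - 3*sqrt(11)/35 ≈ -0.51285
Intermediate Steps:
L(k, J) = J*k
G(P) = sqrt(8 + P) (G(P) = sqrt(P - 2*(-4)) = sqrt(P + 8) = sqrt(8 + P))
O(B) = -6 + 2*B (O(B) = (-6 + B) + B = -6 + 2*B)
V(S) = 8 - 3*sqrt(11) (V(S) = -3*sqrt(8 + 3) + 8 = -3*sqrt(11) + 8 = 8 - 3*sqrt(11))
1/V(O(-1)) = 1/(8 - 3*sqrt(11))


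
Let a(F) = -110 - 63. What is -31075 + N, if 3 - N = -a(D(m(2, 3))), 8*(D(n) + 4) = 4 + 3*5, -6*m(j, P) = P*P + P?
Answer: -31245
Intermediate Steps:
m(j, P) = -P/6 - P²/6 (m(j, P) = -(P*P + P)/6 = -(P² + P)/6 = -(P + P²)/6 = -P/6 - P²/6)
D(n) = -13/8 (D(n) = -4 + (4 + 3*5)/8 = -4 + (4 + 15)/8 = -4 + (⅛)*19 = -4 + 19/8 = -13/8)
a(F) = -173
N = -170 (N = 3 - (-1)*(-173) = 3 - 1*173 = 3 - 173 = -170)
-31075 + N = -31075 - 170 = -31245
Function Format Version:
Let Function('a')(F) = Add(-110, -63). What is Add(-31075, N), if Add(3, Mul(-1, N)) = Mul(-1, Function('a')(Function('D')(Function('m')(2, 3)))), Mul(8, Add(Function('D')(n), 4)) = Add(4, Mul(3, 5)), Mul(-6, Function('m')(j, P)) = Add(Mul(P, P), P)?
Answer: -31245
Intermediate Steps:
Function('m')(j, P) = Add(Mul(Rational(-1, 6), P), Mul(Rational(-1, 6), Pow(P, 2))) (Function('m')(j, P) = Mul(Rational(-1, 6), Add(Mul(P, P), P)) = Mul(Rational(-1, 6), Add(Pow(P, 2), P)) = Mul(Rational(-1, 6), Add(P, Pow(P, 2))) = Add(Mul(Rational(-1, 6), P), Mul(Rational(-1, 6), Pow(P, 2))))
Function('D')(n) = Rational(-13, 8) (Function('D')(n) = Add(-4, Mul(Rational(1, 8), Add(4, Mul(3, 5)))) = Add(-4, Mul(Rational(1, 8), Add(4, 15))) = Add(-4, Mul(Rational(1, 8), 19)) = Add(-4, Rational(19, 8)) = Rational(-13, 8))
Function('a')(F) = -173
N = -170 (N = Add(3, Mul(-1, Mul(-1, -173))) = Add(3, Mul(-1, 173)) = Add(3, -173) = -170)
Add(-31075, N) = Add(-31075, -170) = -31245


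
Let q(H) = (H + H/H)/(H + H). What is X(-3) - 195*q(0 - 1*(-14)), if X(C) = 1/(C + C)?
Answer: -8789/84 ≈ -104.63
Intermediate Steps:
X(C) = 1/(2*C)
q(H) = (1 + H)/(2*H) (q(H) = (H + 1)/((2*H)) = (1 + H)*(1/(2*H)) = (1 + H)/(2*H))
X(-3) - 195*q(0 - 1*(-14)) = (½)/(-3) - 195*(1 + (0 - 1*(-14)))/(2*(0 - 1*(-14))) = (½)*(-⅓) - 195*(1 + (0 + 14))/(2*(0 + 14)) = -⅙ - 195*(1 + 14)/(2*14) = -⅙ - 195*15/(2*14) = -⅙ - 195*15/28 = -⅙ - 2925/28 = -8789/84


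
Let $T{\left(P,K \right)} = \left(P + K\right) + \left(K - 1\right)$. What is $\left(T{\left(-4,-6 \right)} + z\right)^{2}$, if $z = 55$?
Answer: $1444$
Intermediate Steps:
$T{\left(P,K \right)} = -1 + P + 2 K$ ($T{\left(P,K \right)} = \left(K + P\right) + \left(K - 1\right) = \left(K + P\right) + \left(-1 + K\right) = -1 + P + 2 K$)
$\left(T{\left(-4,-6 \right)} + z\right)^{2} = \left(\left(-1 - 4 + 2 \left(-6\right)\right) + 55\right)^{2} = \left(\left(-1 - 4 - 12\right) + 55\right)^{2} = \left(-17 + 55\right)^{2} = 38^{2} = 1444$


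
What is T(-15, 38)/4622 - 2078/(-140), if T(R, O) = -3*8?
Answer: 2400289/161770 ≈ 14.838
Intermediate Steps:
T(R, O) = -24
T(-15, 38)/4622 - 2078/(-140) = -24/4622 - 2078/(-140) = -24*1/4622 - 2078*(-1/140) = -12/2311 + 1039/70 = 2400289/161770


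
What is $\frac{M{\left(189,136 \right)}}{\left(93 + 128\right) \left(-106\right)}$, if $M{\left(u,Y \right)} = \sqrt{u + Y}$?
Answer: $- \frac{5 \sqrt{13}}{23426} \approx -0.00076956$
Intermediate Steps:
$M{\left(u,Y \right)} = \sqrt{Y + u}$
$\frac{M{\left(189,136 \right)}}{\left(93 + 128\right) \left(-106\right)} = \frac{\sqrt{136 + 189}}{\left(93 + 128\right) \left(-106\right)} = \frac{\sqrt{325}}{221 \left(-106\right)} = \frac{5 \sqrt{13}}{-23426} = 5 \sqrt{13} \left(- \frac{1}{23426}\right) = - \frac{5 \sqrt{13}}{23426}$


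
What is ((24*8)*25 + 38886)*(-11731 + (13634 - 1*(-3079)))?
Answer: 217643652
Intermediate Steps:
((24*8)*25 + 38886)*(-11731 + (13634 - 1*(-3079))) = (192*25 + 38886)*(-11731 + (13634 + 3079)) = (4800 + 38886)*(-11731 + 16713) = 43686*4982 = 217643652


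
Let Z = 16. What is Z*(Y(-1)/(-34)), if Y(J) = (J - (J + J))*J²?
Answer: -8/17 ≈ -0.47059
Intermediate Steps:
Y(J) = -J³ (Y(J) = (J - 2*J)*J² = (-J)*J² = -J³)
Z*(Y(-1)/(-34)) = 16*(-1*(-1)³/(-34)) = 16*(-1*(-1)*(-1/34)) = 16*(1*(-1/34)) = 16*(-1/34) = -8/17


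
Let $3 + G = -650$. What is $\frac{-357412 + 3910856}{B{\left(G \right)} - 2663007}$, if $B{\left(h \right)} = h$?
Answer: $- \frac{888361}{665915} \approx -1.334$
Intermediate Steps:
$G = -653$ ($G = -3 - 650 = -653$)
$\frac{-357412 + 3910856}{B{\left(G \right)} - 2663007} = \frac{-357412 + 3910856}{-653 - 2663007} = \frac{3553444}{-653 - 2663007} = \frac{3553444}{-2663660} = 3553444 \left(- \frac{1}{2663660}\right) = - \frac{888361}{665915}$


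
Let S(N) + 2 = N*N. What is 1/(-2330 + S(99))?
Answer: 1/7469 ≈ 0.00013389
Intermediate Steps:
S(N) = -2 + N² (S(N) = -2 + N*N = -2 + N²)
1/(-2330 + S(99)) = 1/(-2330 + (-2 + 99²)) = 1/(-2330 + (-2 + 9801)) = 1/(-2330 + 9799) = 1/7469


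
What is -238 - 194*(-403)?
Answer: 77944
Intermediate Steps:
-238 - 194*(-403) = -238 + 78182 = 77944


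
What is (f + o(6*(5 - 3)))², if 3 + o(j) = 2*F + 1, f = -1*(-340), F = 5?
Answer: 121104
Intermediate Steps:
f = 340
o(j) = 8 (o(j) = -3 + (2*5 + 1) = -3 + (10 + 1) = -3 + 11 = 8)
(f + o(6*(5 - 3)))² = (340 + 8)² = 348² = 121104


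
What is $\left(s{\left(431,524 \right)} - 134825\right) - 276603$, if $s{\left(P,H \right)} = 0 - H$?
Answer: $-411952$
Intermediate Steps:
$s{\left(P,H \right)} = - H$
$\left(s{\left(431,524 \right)} - 134825\right) - 276603 = \left(\left(-1\right) 524 - 134825\right) - 276603 = \left(-524 - 134825\right) - 276603 = -135349 - 276603 = -411952$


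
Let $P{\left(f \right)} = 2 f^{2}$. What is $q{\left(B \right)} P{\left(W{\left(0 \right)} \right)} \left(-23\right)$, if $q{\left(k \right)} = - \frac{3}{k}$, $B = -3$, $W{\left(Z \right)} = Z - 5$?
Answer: $-1150$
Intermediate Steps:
$W{\left(Z \right)} = -5 + Z$
$q{\left(B \right)} P{\left(W{\left(0 \right)} \right)} \left(-23\right) = - \frac{3}{-3} \cdot 2 \left(-5 + 0\right)^{2} \left(-23\right) = \left(-3\right) \left(- \frac{1}{3}\right) 2 \left(-5\right)^{2} \left(-23\right) = 1 \cdot 2 \cdot 25 \left(-23\right) = 1 \cdot 50 \left(-23\right) = 50 \left(-23\right) = -1150$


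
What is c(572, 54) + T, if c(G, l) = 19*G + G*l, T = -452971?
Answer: -411215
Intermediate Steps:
c(572, 54) + T = 572*(19 + 54) - 452971 = 572*73 - 452971 = 41756 - 452971 = -411215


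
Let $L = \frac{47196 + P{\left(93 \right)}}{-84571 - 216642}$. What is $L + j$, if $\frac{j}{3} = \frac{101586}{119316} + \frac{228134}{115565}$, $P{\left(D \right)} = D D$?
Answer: $\frac{5739263673832671}{692225303340670} \approx 8.291$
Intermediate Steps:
$P{\left(D \right)} = D^{2}$
$j = \frac{19479911217}{2298125590}$ ($j = 3 \left(\frac{101586}{119316} + \frac{228134}{115565}\right) = 3 \left(101586 \cdot \frac{1}{119316} + 228134 \cdot \frac{1}{115565}\right) = 3 \left(\frac{16931}{19886} + \frac{228134}{115565}\right) = 3 \cdot \frac{6493303739}{2298125590} = \frac{19479911217}{2298125590} \approx 8.4764$)
$L = - \frac{55845}{301213}$ ($L = \frac{47196 + 93^{2}}{-84571 - 216642} = \frac{47196 + 8649}{-301213} = 55845 \left(- \frac{1}{301213}\right) = - \frac{55845}{301213} \approx -0.1854$)
$L + j = - \frac{55845}{301213} + \frac{19479911217}{2298125590} = \frac{5739263673832671}{692225303340670}$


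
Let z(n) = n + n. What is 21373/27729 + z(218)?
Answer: 12111217/27729 ≈ 436.77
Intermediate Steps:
z(n) = 2*n
21373/27729 + z(218) = 21373/27729 + 2*218 = 21373*(1/27729) + 436 = 21373/27729 + 436 = 12111217/27729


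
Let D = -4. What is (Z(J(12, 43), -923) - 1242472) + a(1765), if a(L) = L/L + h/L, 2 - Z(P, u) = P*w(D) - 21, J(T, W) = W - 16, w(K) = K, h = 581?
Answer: -2192729519/1765 ≈ -1.2423e+6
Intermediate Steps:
J(T, W) = -16 + W
Z(P, u) = 23 + 4*P (Z(P, u) = 2 - (P*(-4) - 21) = 2 - (-4*P - 21) = 2 - (-21 - 4*P) = 2 + (21 + 4*P) = 23 + 4*P)
a(L) = 1 + 581/L (a(L) = L/L + 581/L = 1 + 581/L)
(Z(J(12, 43), -923) - 1242472) + a(1765) = ((23 + 4*(-16 + 43)) - 1242472) + (581 + 1765)/1765 = ((23 + 4*27) - 1242472) + (1/1765)*2346 = ((23 + 108) - 1242472) + 2346/1765 = (131 - 1242472) + 2346/1765 = -1242341 + 2346/1765 = -2192729519/1765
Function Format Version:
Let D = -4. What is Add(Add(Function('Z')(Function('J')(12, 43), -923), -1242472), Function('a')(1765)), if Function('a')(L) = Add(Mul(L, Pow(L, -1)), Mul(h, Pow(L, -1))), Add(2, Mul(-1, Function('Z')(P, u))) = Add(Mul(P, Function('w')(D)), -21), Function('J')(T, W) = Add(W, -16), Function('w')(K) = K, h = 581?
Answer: Rational(-2192729519, 1765) ≈ -1.2423e+6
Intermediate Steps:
Function('J')(T, W) = Add(-16, W)
Function('Z')(P, u) = Add(23, Mul(4, P)) (Function('Z')(P, u) = Add(2, Mul(-1, Add(Mul(P, -4), -21))) = Add(2, Mul(-1, Add(Mul(-4, P), -21))) = Add(2, Mul(-1, Add(-21, Mul(-4, P)))) = Add(2, Add(21, Mul(4, P))) = Add(23, Mul(4, P)))
Function('a')(L) = Add(1, Mul(581, Pow(L, -1))) (Function('a')(L) = Add(Mul(L, Pow(L, -1)), Mul(581, Pow(L, -1))) = Add(1, Mul(581, Pow(L, -1))))
Add(Add(Function('Z')(Function('J')(12, 43), -923), -1242472), Function('a')(1765)) = Add(Add(Add(23, Mul(4, Add(-16, 43))), -1242472), Mul(Pow(1765, -1), Add(581, 1765))) = Add(Add(Add(23, Mul(4, 27)), -1242472), Mul(Rational(1, 1765), 2346)) = Add(Add(Add(23, 108), -1242472), Rational(2346, 1765)) = Add(Add(131, -1242472), Rational(2346, 1765)) = Add(-1242341, Rational(2346, 1765)) = Rational(-2192729519, 1765)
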